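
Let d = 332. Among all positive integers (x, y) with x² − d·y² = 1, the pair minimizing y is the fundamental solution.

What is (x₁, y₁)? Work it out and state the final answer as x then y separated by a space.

13447 738

√332 → a₀=18, period (4,1,1,8,1,1,4,36); ℓ=8 even so k=7
i=0: a=18 ⇒ p=18, q=1
i=1: a=4 ⇒ p=73, q=4
i=2: a=1 ⇒ p=91, q=5
…
i=6: a=1 ⇒ p=2970, q=163
i=7: a=4 ⇒ p=13447, q=738
→ (13447, 738).  Check: 13447²=180821809, 332·738²=180821808, difference 1.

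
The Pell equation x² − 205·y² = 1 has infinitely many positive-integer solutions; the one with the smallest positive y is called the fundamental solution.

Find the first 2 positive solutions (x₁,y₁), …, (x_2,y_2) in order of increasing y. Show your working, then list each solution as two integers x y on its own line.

39689 2772
3150433441 220035816

d=205: √d = [14; 3,6,1,4,1,6,3,28] (ℓ=8, even), read p_7/q_7
a_0=14:  p_0=14·1+0=14,  q_0=14·0+1=1
a_1=3:  p_1=3·14+1=43,  q_1=3·1+0=3
a_2=6:  p_2=6·43+14=272,  q_2=6·3+1=19
a_3=1:  p_3=1·272+43=315,  q_3=1·19+3=22
a_4=4:  p_4=4·315+272=1532,  q_4=4·22+19=107
a_5=1:  p_5=1·1532+315=1847,  q_5=1·107+22=129
a_6=6:  p_6=6·1847+1532=12614,  q_6=6·129+107=881
a_7=3:  p_7=3·12614+1847=39689,  q_7=3·881+129=2772
(x₁, y₁) = (39689, 2772);  39689² − 205·2772² = 1 ✓
n=2: (39689,2772)∘(39689,2772) = (39689·39689+205·2772·2772, 39689·2772+2772·39689) = (3150433441,220035816)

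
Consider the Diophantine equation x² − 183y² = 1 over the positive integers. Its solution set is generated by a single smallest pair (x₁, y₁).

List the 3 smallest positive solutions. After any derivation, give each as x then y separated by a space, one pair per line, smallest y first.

d=183: √d = [13; 1,1,8,1,1,26] (ℓ=6, even), read p_5/q_5
step 0: (13, 1)  from 13·(1,0) + (0,1)
…
step 4: (257, 19)  from 1·(230,17) + (27,2)
step 5: (487, 36)  from 1·(257,19) + (230,17)
fundamental: x₁=487, y₁=36  (since 237169 − 183·1296 = 1)
n=2: (487,36)∘(487,36) = (487·487+183·36·36, 487·36+36·487) = (474337,35064)
n=3: (474337,35064)∘(487,36) = (487·474337+183·36·35064, 487·35064+36·474337) = (462003751,34152300)

487 36
474337 35064
462003751 34152300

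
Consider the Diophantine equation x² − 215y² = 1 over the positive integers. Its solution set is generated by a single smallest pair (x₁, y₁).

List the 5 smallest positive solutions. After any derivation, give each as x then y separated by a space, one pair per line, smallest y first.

44 3
3871 264
340604 23229
29969281 2043888
2636956124 179838915

√215 = [14; 1,1,1,28, …], period ℓ=4 (even) → k=3
k=0  a_k=14  p_k/q_k = 14/1
k=1  a_k=1  p_k/q_k = 15/1
k=2  a_k=1  p_k/q_k = 29/2
k=3  a_k=1  p_k/q_k = 44/3
→ (44, 3).  Check: 44²=1936, 215·3²=1935, difference 1.
(44+3√215)^2 = 3871 + 264√215
(44+3√215)^3 = 340604 + 23229√215
(44+3√215)^4 = 29969281 + 2043888√215
(44+3√215)^5 = 2636956124 + 179838915√215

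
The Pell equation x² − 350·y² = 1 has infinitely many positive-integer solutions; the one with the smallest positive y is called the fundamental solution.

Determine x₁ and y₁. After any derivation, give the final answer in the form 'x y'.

√350 = [18; 1,2,2,2,1,36, …], period ℓ=6 (even) → k=5
k=0  a_k=18  p_k/q_k = 18/1
k=1  a_k=1  p_k/q_k = 19/1
k=2  a_k=2  p_k/q_k = 56/3
…
k=4  a_k=2  p_k/q_k = 318/17
k=5  a_k=1  p_k/q_k = 449/24
fundamental: x₁=449, y₁=24  (since 201601 − 350·576 = 1)

449 24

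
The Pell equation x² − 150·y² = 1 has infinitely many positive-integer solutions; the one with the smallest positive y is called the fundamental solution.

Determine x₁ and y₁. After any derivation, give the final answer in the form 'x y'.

d=150: √d = [12; 4,24] (ℓ=2, even), read p_1/q_1
step 0: (12, 1)  from 12·(1,0) + (0,1)
step 1: (49, 4)  from 4·(12,1) + (1,0)
(x₁, y₁) = (49, 4);  49² − 150·4² = 1 ✓

49 4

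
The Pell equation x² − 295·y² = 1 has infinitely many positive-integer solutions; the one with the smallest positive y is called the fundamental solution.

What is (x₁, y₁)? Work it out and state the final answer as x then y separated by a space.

√295 → a₀=17, period (5,1,2,3,2,6,2,3,2,1,5,34); ℓ=12 even so k=11
a_0=17:  p_0=17·1+0=17,  q_0=17·0+1=1
a_1=5:  p_1=5·17+1=86,  q_1=5·1+0=5
a_2=1:  p_2=1·86+17=103,  q_2=1·5+1=6
…
a_5=2:  p_5=2·979+292=2250,  q_5=2·57+17=131
a_6=6:  p_6=6·2250+979=14479,  q_6=6·131+57=843
…
a_8=3:  p_8=3·31208+14479=108103,  q_8=3·1817+843=6294
…
a_10=1:  p_10=1·247414+108103=355517,  q_10=1·14405+6294=20699
a_11=5:  p_11=5·355517+247414=2024999,  q_11=5·20699+14405=117900
→ (2024999, 117900).  Check: 2024999²=4100620950001, 295·117900²=4100620950000, difference 1.

2024999 117900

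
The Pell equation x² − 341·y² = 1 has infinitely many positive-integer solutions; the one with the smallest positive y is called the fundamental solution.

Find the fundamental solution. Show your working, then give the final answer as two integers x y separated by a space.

10626551 575460

[18; 2,6,1,8,2,…,6,2,36] for √341; ℓ=14 ⇒ convergent index 13
i=0: a=18 ⇒ p=18, q=1
i=1: a=2 ⇒ p=37, q=2
i=2: a=6 ⇒ p=240, q=13
i=3: a=1 ⇒ p=277, q=15
i=4: a=8 ⇒ p=2456, q=133
i=5: a=2 ⇒ p=5189, q=281
i=6: a=1 ⇒ p=7645, q=414
i=7: a=2 ⇒ p=20479, q=1109
i=8: a=1 ⇒ p=28124, q=1523
i=9: a=2 ⇒ p=76727, q=4155
i=10: a=8 ⇒ p=641940, q=34763
…
i=12: a=6 ⇒ p=4953942, q=268271
i=13: a=2 ⇒ p=10626551, q=575460
(x₁, y₁) = (10626551, 575460);  10626551² − 341·575460² = 1 ✓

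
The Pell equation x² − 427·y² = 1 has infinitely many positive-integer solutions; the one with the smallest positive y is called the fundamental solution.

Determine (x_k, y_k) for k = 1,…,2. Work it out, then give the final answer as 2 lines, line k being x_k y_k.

√427 → a₀=20, period (1,1,1,40); ℓ=4 even so k=3
a_0=20:  p_0=20·1+0=20,  q_0=20·0+1=1
a_1=1:  p_1=1·20+1=21,  q_1=1·1+0=1
a_2=1:  p_2=1·21+20=41,  q_2=1·1+1=2
a_3=1:  p_3=1·41+21=62,  q_3=1·2+1=3
fundamental: x₁=62, y₁=3  (since 3844 − 427·9 = 1)
n=2: (62,3)∘(62,3) = (62·62+427·3·3, 62·3+3·62) = (7687,372)

62 3
7687 372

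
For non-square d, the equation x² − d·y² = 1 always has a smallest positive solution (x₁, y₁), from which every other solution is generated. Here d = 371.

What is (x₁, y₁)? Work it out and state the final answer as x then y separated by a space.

1695 88

[19; 3,1,4,1,3,38] for √371; ℓ=6 ⇒ convergent index 5
a_0=19:  p_0=19·1+0=19,  q_0=19·0+1=1
…
a_2=1:  p_2=1·58+19=77,  q_2=1·3+1=4
a_3=4:  p_3=4·77+58=366,  q_3=4·4+3=19
a_4=1:  p_4=1·366+77=443,  q_4=1·19+4=23
a_5=3:  p_5=3·443+366=1695,  q_5=3·23+19=88
fundamental: x₁=1695, y₁=88  (since 2873025 − 371·7744 = 1)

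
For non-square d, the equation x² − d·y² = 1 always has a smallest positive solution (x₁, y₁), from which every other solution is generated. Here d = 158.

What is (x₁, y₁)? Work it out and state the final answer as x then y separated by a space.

√158 → a₀=12, period (1,1,3,12,3,1,1,24); ℓ=8 even so k=7
a_0=12:  p_0=12·1+0=12,  q_0=12·0+1=1
…
a_6=1:  p_6=1·3331+1081=4412,  q_6=1·265+86=351
a_7=1:  p_7=1·4412+3331=7743,  q_7=1·351+265=616
fundamental: x₁=7743, y₁=616  (since 59954049 − 158·379456 = 1)

7743 616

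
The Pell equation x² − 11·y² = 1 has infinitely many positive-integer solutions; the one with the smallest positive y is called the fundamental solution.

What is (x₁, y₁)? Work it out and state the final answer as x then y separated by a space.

10 3

√11 → a₀=3, period (3,6); ℓ=2 even so k=1
k=0  a_k=3  p_k/q_k = 3/1
k=1  a_k=3  p_k/q_k = 10/3
fundamental: x₁=10, y₁=3  (since 100 − 11·9 = 1)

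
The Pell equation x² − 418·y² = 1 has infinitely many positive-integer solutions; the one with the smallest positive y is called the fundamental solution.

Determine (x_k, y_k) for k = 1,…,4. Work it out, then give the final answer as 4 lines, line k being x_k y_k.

33857 1656
2292592897 112134384
155240635393601 7593067676520
10511964382749705217 514156984535740896

√418 = [20; 2,4,20,4,2,40, …], period ℓ=6 (even) → k=5
i=0: a=20 ⇒ p=20, q=1
…
i=2: a=4 ⇒ p=184, q=9
i=3: a=20 ⇒ p=3721, q=182
i=4: a=4 ⇒ p=15068, q=737
i=5: a=2 ⇒ p=33857, q=1656
fundamental: x₁=33857, y₁=1656  (since 1146296449 − 418·2742336 = 1)
n=2: (33857,1656)∘(33857,1656) = (33857·33857+418·1656·1656, 33857·1656+1656·33857) = (2292592897,112134384)
n=3: (2292592897,112134384)∘(33857,1656) = (33857·2292592897+418·1656·112134384, 33857·112134384+1656·2292592897) = (155240635393601,7593067676520)
n=4: (155240635393601,7593067676520)∘(33857,1656) = (33857·155240635393601+418·1656·7593067676520, 33857·7593067676520+1656·155240635393601) = (10511964382749705217,514156984535740896)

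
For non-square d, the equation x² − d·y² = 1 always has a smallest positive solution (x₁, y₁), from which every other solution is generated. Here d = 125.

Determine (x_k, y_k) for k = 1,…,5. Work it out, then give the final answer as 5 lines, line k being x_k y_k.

930249 83204
1730726404001 154800875592
3220013013190122249 288006719437081612
5990827771012465337616001 535835925499096664087184
11145923086309929722690704506249 996921667718930338621440576020

√125 = [11; 5,1,1,5,22, …], period ℓ=5 (odd) → k=9
step 0: (11, 1)  from 11·(1,0) + (0,1)
…
step 2: (67, 6)  from 1·(56,5) + (11,1)
step 3: (123, 11)  from 1·(67,6) + (56,5)
step 4: (682, 61)  from 5·(123,11) + (67,6)
step 5: (15127, 1353)  from 22·(682,61) + (123,11)
step 6: (76317, 6826)  from 5·(15127,1353) + (682,61)
…
step 8: (167761, 15005)  from 1·(91444,8179) + (76317,6826)
step 9: (930249, 83204)  from 5·(167761,15005) + (91444,8179)
fundamental: x₁=930249, y₁=83204  (since 865363202001 − 125·6922905616 = 1)
(930249+83204√125)^2 = 1730726404001 + 154800875592√125
(930249+83204√125)^3 = 3220013013190122249 + 288006719437081612√125
(930249+83204√125)^4 = 5990827771012465337616001 + 535835925499096664087184√125
(930249+83204√125)^5 = 11145923086309929722690704506249 + 996921667718930338621440576020√125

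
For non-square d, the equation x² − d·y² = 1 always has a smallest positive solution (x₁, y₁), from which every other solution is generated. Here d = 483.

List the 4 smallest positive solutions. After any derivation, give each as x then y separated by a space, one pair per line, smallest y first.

22 1
967 44
42526 1935
1870177 85096

[21; 1,42] for √483; ℓ=2 ⇒ convergent index 1
k=0  a_k=21  p_k/q_k = 21/1
k=1  a_k=1  p_k/q_k = 22/1
→ (22, 1).  Check: 22²=484, 483·1²=483, difference 1.
k=2:  x_2 = 22·22+483·1·1 = 967,  y_2 = 22·1+1·22 = 44
k=3:  x_3 = 22·967+483·1·44 = 42526,  y_3 = 22·44+1·967 = 1935
k=4:  x_4 = 22·42526+483·1·1935 = 1870177,  y_4 = 22·1935+1·42526 = 85096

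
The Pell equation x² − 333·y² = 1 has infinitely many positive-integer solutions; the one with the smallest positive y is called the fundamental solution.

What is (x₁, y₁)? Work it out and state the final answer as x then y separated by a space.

73 4

√333 → a₀=18, period (4,36); ℓ=2 even so k=1
a_0=18:  p_0=18·1+0=18,  q_0=18·0+1=1
a_1=4:  p_1=4·18+1=73,  q_1=4·1+0=4
→ (73, 4).  Check: 73²=5329, 333·4²=5328, difference 1.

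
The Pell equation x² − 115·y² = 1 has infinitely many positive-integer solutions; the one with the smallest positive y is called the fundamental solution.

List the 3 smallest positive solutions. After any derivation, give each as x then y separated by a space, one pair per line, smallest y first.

1126 105
2535751 236460
5710510126 532507815

[10; 1,2,1,1,1,1,1,2,1,20] for √115; ℓ=10 ⇒ convergent index 9
k=0  a_k=10  p_k/q_k = 10/1
…
k=2  a_k=2  p_k/q_k = 32/3
…
k=8  a_k=2  p_k/q_k = 815/76
k=9  a_k=1  p_k/q_k = 1126/105
(x₁, y₁) = (1126, 105);  1126² − 115·105² = 1 ✓
(1126+105√115)^2 = 2535751 + 236460√115
(1126+105√115)^3 = 5710510126 + 532507815√115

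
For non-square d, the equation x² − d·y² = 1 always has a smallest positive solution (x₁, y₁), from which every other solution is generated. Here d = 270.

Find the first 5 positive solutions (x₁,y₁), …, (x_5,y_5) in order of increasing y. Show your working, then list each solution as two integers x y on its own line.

√270 → a₀=16, period (2,3,6,3,2,32); ℓ=6 even so k=5
a_0=16:  p_0=16·1+0=16,  q_0=16·0+1=1
…
a_3=6:  p_3=6·115+33=723,  q_3=6·7+2=44
a_4=3:  p_4=3·723+115=2284,  q_4=3·44+7=139
a_5=2:  p_5=2·2284+723=5291,  q_5=2·139+44=322
(x₁, y₁) = (5291, 322);  5291² − 270·322² = 1 ✓
n=2: (5291,322)∘(5291,322) = (5291·5291+270·322·322, 5291·322+322·5291) = (55989361,3407404)
n=3: (55989361,3407404)∘(5291,322) = (5291·55989361+270·322·3407404, 5291·3407404+322·55989361) = (592479412811,36057148806)
n=4: (592479412811,36057148806)∘(5291,322) = (5291·592479412811+270·322·36057148806, 5291·36057148806+322·592479412811) = (6269617090376641,381556745257688)
n=5: (6269617090376641,381556745257688)∘(5291,322) = (5291·6269617090376641+270·322·381556745257688, 5291·381556745257688+322·6269617090376641) = (66345087457886202251,4037633442259705610)

5291 322
55989361 3407404
592479412811 36057148806
6269617090376641 381556745257688
66345087457886202251 4037633442259705610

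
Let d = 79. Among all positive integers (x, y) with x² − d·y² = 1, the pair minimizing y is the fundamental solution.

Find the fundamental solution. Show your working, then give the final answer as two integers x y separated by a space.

80 9

√79 = [8; 1,7,1,16, …], period ℓ=4 (even) → k=3
a_0=8:  p_0=8·1+0=8,  q_0=8·0+1=1
…
a_2=7:  p_2=7·9+8=71,  q_2=7·1+1=8
a_3=1:  p_3=1·71+9=80,  q_3=1·8+1=9
fundamental: x₁=80, y₁=9  (since 6400 − 79·81 = 1)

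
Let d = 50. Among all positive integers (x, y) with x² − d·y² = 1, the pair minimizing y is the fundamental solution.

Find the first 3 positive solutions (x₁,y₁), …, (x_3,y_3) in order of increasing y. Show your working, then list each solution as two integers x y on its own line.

99 14
19601 2772
3880899 548842

d=50: √d = [7; 14] (ℓ=1, odd), read p_1/q_1
a_0=7:  p_0=7·1+0=7,  q_0=7·0+1=1
a_1=14:  p_1=14·7+1=99,  q_1=14·1+0=14
(x₁, y₁) = (99, 14);  99² − 50·14² = 1 ✓
(x_2, y_2) = (99·99 + 50·14·14, 99·14 + 14·99) = (19601, 2772)
(x_3, y_3) = (99·19601 + 50·14·2772, 99·2772 + 14·19601) = (3880899, 548842)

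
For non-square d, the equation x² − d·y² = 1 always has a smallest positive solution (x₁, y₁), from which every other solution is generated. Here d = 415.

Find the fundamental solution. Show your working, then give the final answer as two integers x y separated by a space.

[20; 2,1,2,4,6,…,1,2,40] for √415; ℓ=16 ⇒ convergent index 15
step 0: (20, 1)  from 20·(1,0) + (0,1)
…
step 2: (61, 3)  from 1·(41,2) + (20,1)
…
step 4: (713, 35)  from 4·(163,8) + (61,3)
step 5: (4441, 218)  from 6·(713,35) + (163,8)
…
step 7: (9595, 471)  from 1·(5154,253) + (4441,218)
step 8: (33939, 1666)  from 3·(9595,471) + (5154,253)
step 9: (43534, 2137)  from 1·(33939,1666) + (9595,471)
…
step 11: (508372, 24955)  from 6·(77473,3803) + (43534,2137)
…
step 13: (4730294, 232201)  from 2·(2110961,103623) + (508372,24955)
step 14: (6841255, 335824)  from 1·(4730294,232201) + (2110961,103623)
step 15: (18412804, 903849)  from 2·(6841255,335824) + (4730294,232201)
(x₁, y₁) = (18412804, 903849);  18412804² − 415·903849² = 1 ✓

18412804 903849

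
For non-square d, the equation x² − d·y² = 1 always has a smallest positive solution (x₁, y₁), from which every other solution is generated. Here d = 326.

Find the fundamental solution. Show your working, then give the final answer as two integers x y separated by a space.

[18; 18,36] for √326; ℓ=2 ⇒ convergent index 1
a_0=18:  p_0=18·1+0=18,  q_0=18·0+1=1
a_1=18:  p_1=18·18+1=325,  q_1=18·1+0=18
fundamental: x₁=325, y₁=18  (since 105625 − 326·324 = 1)

325 18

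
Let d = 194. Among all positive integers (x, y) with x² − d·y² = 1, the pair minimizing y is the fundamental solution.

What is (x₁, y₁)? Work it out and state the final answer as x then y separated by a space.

√194 = [13; 1,12,1,26, …], period ℓ=4 (even) → k=3
i=0: a=13 ⇒ p=13, q=1
…
i=2: a=12 ⇒ p=181, q=13
i=3: a=1 ⇒ p=195, q=14
→ (195, 14).  Check: 195²=38025, 194·14²=38024, difference 1.

195 14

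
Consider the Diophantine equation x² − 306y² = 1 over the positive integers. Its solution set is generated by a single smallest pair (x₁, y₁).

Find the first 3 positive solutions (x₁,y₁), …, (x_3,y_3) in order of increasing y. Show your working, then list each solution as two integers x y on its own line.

√306 → a₀=17, period (2,34); ℓ=2 even so k=1
i=0: a=17 ⇒ p=17, q=1
i=1: a=2 ⇒ p=35, q=2
→ (35, 2).  Check: 35²=1225, 306·2²=1224, difference 1.
k=2:  x_2 = 35·35+306·2·2 = 2449,  y_2 = 35·2+2·35 = 140
k=3:  x_3 = 35·2449+306·2·140 = 171395,  y_3 = 35·140+2·2449 = 9798

35 2
2449 140
171395 9798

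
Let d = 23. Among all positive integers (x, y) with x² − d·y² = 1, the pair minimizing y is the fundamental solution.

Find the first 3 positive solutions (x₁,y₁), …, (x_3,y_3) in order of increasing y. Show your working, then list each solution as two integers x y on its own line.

√23 → a₀=4, period (1,3,1,8); ℓ=4 even so k=3
k=0  a_k=4  p_k/q_k = 4/1
k=1  a_k=1  p_k/q_k = 5/1
k=2  a_k=3  p_k/q_k = 19/4
k=3  a_k=1  p_k/q_k = 24/5
fundamental: x₁=24, y₁=5  (since 576 − 23·25 = 1)
k=2:  x_2 = 24·24+23·5·5 = 1151,  y_2 = 24·5+5·24 = 240
k=3:  x_3 = 24·1151+23·5·240 = 55224,  y_3 = 24·240+5·1151 = 11515

24 5
1151 240
55224 11515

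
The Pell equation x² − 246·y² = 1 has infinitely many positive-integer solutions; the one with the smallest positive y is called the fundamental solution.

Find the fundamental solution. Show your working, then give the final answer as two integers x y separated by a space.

88805 5662

[15; 1,2,5,1,14,1,5,2,1,30] for √246; ℓ=10 ⇒ convergent index 9
k=0  a_k=15  p_k/q_k = 15/1
k=1  a_k=1  p_k/q_k = 16/1
k=2  a_k=2  p_k/q_k = 47/3
k=3  a_k=5  p_k/q_k = 251/16
…
k=5  a_k=14  p_k/q_k = 4423/282
k=6  a_k=1  p_k/q_k = 4721/301
…
k=8  a_k=2  p_k/q_k = 60777/3875
k=9  a_k=1  p_k/q_k = 88805/5662
(x₁, y₁) = (88805, 5662);  88805² − 246·5662² = 1 ✓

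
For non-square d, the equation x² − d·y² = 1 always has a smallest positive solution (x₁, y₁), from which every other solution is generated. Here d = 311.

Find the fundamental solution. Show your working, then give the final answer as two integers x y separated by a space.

[17; 1,1,1,2,1,…,1,1,34] for √311; ℓ=16 ⇒ convergent index 15
a_0=17:  p_0=17·1+0=17,  q_0=17·0+1=1
…
a_2=1:  p_2=1·18+17=35,  q_2=1·1+1=2
a_3=1:  p_3=1·35+18=53,  q_3=1·2+1=3
a_4=2:  p_4=2·53+35=141,  q_4=2·3+2=8
a_5=1:  p_5=1·141+53=194,  q_5=1·8+3=11
…
a_8=17:  p_8=17·4109+1305=71158,  q_8=17·233+74=4035
…
a_10=6:  p_10=6·217583+71158=1376656,  q_10=6·12338+4035=78063
a_11=1:  p_11=1·1376656+217583=1594239,  q_11=1·78063+12338=90401
a_12=2:  p_12=2·1594239+1376656=4565134,  q_12=2·90401+78063=258865
a_13=1:  p_13=1·4565134+1594239=6159373,  q_13=1·258865+90401=349266
a_14=1:  p_14=1·6159373+4565134=10724507,  q_14=1·349266+258865=608131
a_15=1:  p_15=1·10724507+6159373=16883880,  q_15=1·608131+349266=957397
fundamental: x₁=16883880, y₁=957397  (since 285065403854400 − 311·916609015609 = 1)

16883880 957397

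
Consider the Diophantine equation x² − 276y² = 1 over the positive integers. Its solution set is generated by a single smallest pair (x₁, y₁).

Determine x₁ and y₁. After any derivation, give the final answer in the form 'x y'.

7775 468

[16; 1,1,1,1,2,2,2,1,1,1,1,32] for √276; ℓ=12 ⇒ convergent index 11
k=0  a_k=16  p_k/q_k = 16/1
…
k=2  a_k=1  p_k/q_k = 33/2
…
k=8  a_k=1  p_k/q_k = 1761/106
…
k=10  a_k=1  p_k/q_k = 4768/287
k=11  a_k=1  p_k/q_k = 7775/468
fundamental: x₁=7775, y₁=468  (since 60450625 − 276·219024 = 1)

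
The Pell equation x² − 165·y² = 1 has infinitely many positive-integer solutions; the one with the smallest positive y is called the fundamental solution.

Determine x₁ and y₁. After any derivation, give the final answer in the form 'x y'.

1079 84

d=165: √d = [12; 1,5,2,5,1,24] (ℓ=6, even), read p_5/q_5
a_0=12:  p_0=12·1+0=12,  q_0=12·0+1=1
a_1=1:  p_1=1·12+1=13,  q_1=1·1+0=1
a_2=5:  p_2=5·13+12=77,  q_2=5·1+1=6
a_3=2:  p_3=2·77+13=167,  q_3=2·6+1=13
a_4=5:  p_4=5·167+77=912,  q_4=5·13+6=71
a_5=1:  p_5=1·912+167=1079,  q_5=1·71+13=84
fundamental: x₁=1079, y₁=84  (since 1164241 − 165·7056 = 1)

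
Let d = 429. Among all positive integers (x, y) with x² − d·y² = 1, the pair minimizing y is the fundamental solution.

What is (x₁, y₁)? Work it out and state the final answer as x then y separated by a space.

1524095 73584

d=429: √d = [20; 1,2,2,9,1,12,1,9,2,2,1,40] (ℓ=12, even), read p_11/q_11
a_0=20:  p_0=20·1+0=20,  q_0=20·0+1=1
a_1=1:  p_1=1·20+1=21,  q_1=1·1+0=1
a_2=2:  p_2=2·21+20=62,  q_2=2·1+1=3
a_3=2:  p_3=2·62+21=145,  q_3=2·3+1=7
a_4=9:  p_4=9·145+62=1367,  q_4=9·7+3=66
a_5=1:  p_5=1·1367+145=1512,  q_5=1·66+7=73
…
a_7=1:  p_7=1·19511+1512=21023,  q_7=1·942+73=1015
a_8=9:  p_8=9·21023+19511=208718,  q_8=9·1015+942=10077
a_9=2:  p_9=2·208718+21023=438459,  q_9=2·10077+1015=21169
a_10=2:  p_10=2·438459+208718=1085636,  q_10=2·21169+10077=52415
a_11=1:  p_11=1·1085636+438459=1524095,  q_11=1·52415+21169=73584
(x₁, y₁) = (1524095, 73584);  1524095² − 429·73584² = 1 ✓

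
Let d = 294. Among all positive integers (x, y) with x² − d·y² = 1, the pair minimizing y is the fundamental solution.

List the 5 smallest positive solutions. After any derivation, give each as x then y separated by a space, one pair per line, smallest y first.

√294 → a₀=17, period (6,1,4,1,6,34); ℓ=6 even so k=5
k=0  a_k=17  p_k/q_k = 17/1
k=1  a_k=6  p_k/q_k = 103/6
k=2  a_k=1  p_k/q_k = 120/7
k=3  a_k=4  p_k/q_k = 583/34
k=4  a_k=1  p_k/q_k = 703/41
k=5  a_k=6  p_k/q_k = 4801/280
(x₁, y₁) = (4801, 280);  4801² − 294·280² = 1 ✓
(x_2, y_2) = (4801·4801 + 294·280·280, 4801·280 + 280·4801) = (46099201, 2688560)
(x_3, y_3) = (4801·46099201 + 294·280·2688560, 4801·2688560 + 280·46099201) = (442644523201, 25815552840)
(x_4, y_4) = (4801·442644523201 + 294·280·25815552840, 4801·25815552840 + 280·442644523201) = (4250272665676801, 247880935681120)
(x_5, y_5) = (4801·4250272665676801 + 294·280·247880935681120, 4801·247880935681120 + 280·4250272665676801) = (40811117693184120001, 2380152718594561400)

4801 280
46099201 2688560
442644523201 25815552840
4250272665676801 247880935681120
40811117693184120001 2380152718594561400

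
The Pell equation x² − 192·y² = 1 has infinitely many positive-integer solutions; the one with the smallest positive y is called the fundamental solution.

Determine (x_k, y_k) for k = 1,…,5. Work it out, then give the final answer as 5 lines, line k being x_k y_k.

[13; 1,5,1,26] for √192; ℓ=4 ⇒ convergent index 3
i=0: a=13 ⇒ p=13, q=1
…
i=2: a=5 ⇒ p=83, q=6
i=3: a=1 ⇒ p=97, q=7
fundamental: x₁=97, y₁=7  (since 9409 − 192·49 = 1)
n=2: (97,7)∘(97,7) = (97·97+192·7·7, 97·7+7·97) = (18817,1358)
n=3: (18817,1358)∘(97,7) = (97·18817+192·7·1358, 97·1358+7·18817) = (3650401,263445)
n=4: (3650401,263445)∘(97,7) = (97·3650401+192·7·263445, 97·263445+7·3650401) = (708158977,51106972)
n=5: (708158977,51106972)∘(97,7) = (97·708158977+192·7·51106972, 97·51106972+7·708158977) = (137379191137,9914489123)

97 7
18817 1358
3650401 263445
708158977 51106972
137379191137 9914489123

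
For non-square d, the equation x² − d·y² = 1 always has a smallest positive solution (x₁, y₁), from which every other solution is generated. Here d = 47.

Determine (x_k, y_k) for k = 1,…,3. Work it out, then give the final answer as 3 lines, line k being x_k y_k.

d=47: √d = [6; 1,5,1,12] (ℓ=4, even), read p_3/q_3
i=0: a=6 ⇒ p=6, q=1
…
i=2: a=5 ⇒ p=41, q=6
i=3: a=1 ⇒ p=48, q=7
(x₁, y₁) = (48, 7);  48² − 47·7² = 1 ✓
n=2: (48,7)∘(48,7) = (48·48+47·7·7, 48·7+7·48) = (4607,672)
n=3: (4607,672)∘(48,7) = (48·4607+47·7·672, 48·672+7·4607) = (442224,64505)

48 7
4607 672
442224 64505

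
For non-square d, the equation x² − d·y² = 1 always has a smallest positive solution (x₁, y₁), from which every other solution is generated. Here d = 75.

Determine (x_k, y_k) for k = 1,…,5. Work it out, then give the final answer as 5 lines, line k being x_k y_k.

[8; 1,1,1,16] for √75; ℓ=4 ⇒ convergent index 3
i=0: a=8 ⇒ p=8, q=1
i=1: a=1 ⇒ p=9, q=1
i=2: a=1 ⇒ p=17, q=2
i=3: a=1 ⇒ p=26, q=3
→ (26, 3).  Check: 26²=676, 75·3²=675, difference 1.
(26+3√75)^2 = 1351 + 156√75
(26+3√75)^3 = 70226 + 8109√75
(26+3√75)^4 = 3650401 + 421512√75
(26+3√75)^5 = 189750626 + 21910515√75

26 3
1351 156
70226 8109
3650401 421512
189750626 21910515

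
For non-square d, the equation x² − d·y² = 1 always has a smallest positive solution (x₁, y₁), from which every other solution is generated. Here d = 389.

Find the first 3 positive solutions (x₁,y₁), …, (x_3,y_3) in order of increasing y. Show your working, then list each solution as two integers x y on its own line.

3287049 166660
21609382256801 1095639172680
142062196675667653449 7202839293837075980

[19; 1,2,1,1,1,1,2,1,38] for √389; ℓ=9 ⇒ convergent index 17
a_0=19:  p_0=19·1+0=19,  q_0=19·0+1=1
…
a_5=1:  p_5=1·138+79=217,  q_5=1·7+4=11
a_6=1:  p_6=1·217+138=355,  q_6=1·11+7=18
…
a_9=38:  p_9=38·1282+927=49643,  q_9=38·65+47=2517
…
a_11=2:  p_11=2·50925+49643=151493,  q_11=2·2582+2517=7681
…
a_13=1:  p_13=1·202418+151493=353911,  q_13=1·10263+7681=17944
…
a_16=2:  p_16=2·910240+556329=2376809,  q_16=2·46151+28207=120509
a_17=1:  p_17=1·2376809+910240=3287049,  q_17=1·120509+46151=166660
fundamental: x₁=3287049, y₁=166660  (since 10804691128401 − 389·27775555600 = 1)
(x_2, y_2) = (3287049·3287049 + 389·166660·166660, 3287049·166660 + 166660·3287049) = (21609382256801, 1095639172680)
(x_3, y_3) = (3287049·21609382256801 + 389·166660·1095639172680, 3287049·1095639172680 + 166660·21609382256801) = (142062196675667653449, 7202839293837075980)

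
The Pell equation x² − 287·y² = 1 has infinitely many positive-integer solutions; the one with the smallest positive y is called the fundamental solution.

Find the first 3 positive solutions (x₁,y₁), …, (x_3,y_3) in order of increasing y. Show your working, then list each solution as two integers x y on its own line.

√287 = [16; 1,15,1,32, …], period ℓ=4 (even) → k=3
step 0: (16, 1)  from 16·(1,0) + (0,1)
step 1: (17, 1)  from 1·(16,1) + (1,0)
step 2: (271, 16)  from 15·(17,1) + (16,1)
step 3: (288, 17)  from 1·(271,16) + (17,1)
fundamental: x₁=288, y₁=17  (since 82944 − 287·289 = 1)
(x_2, y_2) = (288·288 + 287·17·17, 288·17 + 17·288) = (165887, 9792)
(x_3, y_3) = (288·165887 + 287·17·9792, 288·9792 + 17·165887) = (95550624, 5640175)

288 17
165887 9792
95550624 5640175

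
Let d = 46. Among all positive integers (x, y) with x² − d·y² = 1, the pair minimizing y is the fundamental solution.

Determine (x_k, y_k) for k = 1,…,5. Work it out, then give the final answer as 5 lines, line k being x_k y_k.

√46 = [6; 1,3,1,1,2,6,2,1,1,3,1,12, …], period ℓ=12 (even) → k=11
step 0: (6, 1)  from 6·(1,0) + (0,1)
step 1: (7, 1)  from 1·(6,1) + (1,0)
step 2: (27, 4)  from 3·(7,1) + (6,1)
step 3: (34, 5)  from 1·(27,4) + (7,1)
step 4: (61, 9)  from 1·(34,5) + (27,4)
step 5: (156, 23)  from 2·(61,9) + (34,5)
step 6: (997, 147)  from 6·(156,23) + (61,9)
…
step 8: (3147, 464)  from 1·(2150,317) + (997,147)
…
step 10: (19038, 2807)  from 3·(5297,781) + (3147,464)
step 11: (24335, 3588)  from 1·(19038,2807) + (5297,781)
fundamental: x₁=24335, y₁=3588  (since 592192225 − 46·12873744 = 1)
k=2:  x_2 = 24335·24335+46·3588·3588 = 1184384449,  y_2 = 24335·3588+3588·24335 = 174627960
k=3:  x_3 = 24335·1184384449+46·3588·174627960 = 57643991108495,  y_3 = 24335·174627960+3588·1184384449 = 8499142809612
k=4:  x_4 = 24335·57643991108495+46·3588·8499142809612 = 2805533046066067201,  y_4 = 24335·8499142809612+3588·57643991108495 = 413653280369188080
k=5:  x_5 = 24335·2805533046066067201+46·3588·413653280369188080 = 136545293294391499564175,  y_5 = 24335·413653280369188080+3588·2805533046066067201 = 20132505147069241043988

24335 3588
1184384449 174627960
57643991108495 8499142809612
2805533046066067201 413653280369188080
136545293294391499564175 20132505147069241043988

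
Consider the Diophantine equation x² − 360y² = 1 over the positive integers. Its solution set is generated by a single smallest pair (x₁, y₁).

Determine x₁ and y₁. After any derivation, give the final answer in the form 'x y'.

√360 → a₀=18, period (1,36); ℓ=2 even so k=1
i=0: a=18 ⇒ p=18, q=1
i=1: a=1 ⇒ p=19, q=1
(x₁, y₁) = (19, 1);  19² − 360·1² = 1 ✓

19 1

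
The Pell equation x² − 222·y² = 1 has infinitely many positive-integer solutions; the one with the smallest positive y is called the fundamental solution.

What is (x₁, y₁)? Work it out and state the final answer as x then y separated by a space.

√222 → a₀=14, period (1,8,1,28); ℓ=4 even so k=3
step 0: (14, 1)  from 14·(1,0) + (0,1)
step 1: (15, 1)  from 1·(14,1) + (1,0)
step 2: (134, 9)  from 8·(15,1) + (14,1)
step 3: (149, 10)  from 1·(134,9) + (15,1)
fundamental: x₁=149, y₁=10  (since 22201 − 222·100 = 1)

149 10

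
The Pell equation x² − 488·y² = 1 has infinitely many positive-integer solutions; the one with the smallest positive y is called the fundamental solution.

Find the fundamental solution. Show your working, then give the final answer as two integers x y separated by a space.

√488 = [22; 11,44, …], period ℓ=2 (even) → k=1
a_0=22:  p_0=22·1+0=22,  q_0=22·0+1=1
a_1=11:  p_1=11·22+1=243,  q_1=11·1+0=11
fundamental: x₁=243, y₁=11  (since 59049 − 488·121 = 1)

243 11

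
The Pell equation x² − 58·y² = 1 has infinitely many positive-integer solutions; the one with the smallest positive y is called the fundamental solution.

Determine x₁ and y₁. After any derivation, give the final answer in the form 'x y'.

√58 → a₀=7, period (1,1,1,1,1,1,14); ℓ=7 odd so k=13
k=0  a_k=7  p_k/q_k = 7/1
k=1  a_k=1  p_k/q_k = 8/1
…
k=3  a_k=1  p_k/q_k = 23/3
…
k=6  a_k=1  p_k/q_k = 99/13
…
k=9  a_k=1  p_k/q_k = 2993/393
k=10  a_k=1  p_k/q_k = 4539/596
…
k=12  a_k=1  p_k/q_k = 12071/1585
k=13  a_k=1  p_k/q_k = 19603/2574
→ (19603, 2574).  Check: 19603²=384277609, 58·2574²=384277608, difference 1.

19603 2574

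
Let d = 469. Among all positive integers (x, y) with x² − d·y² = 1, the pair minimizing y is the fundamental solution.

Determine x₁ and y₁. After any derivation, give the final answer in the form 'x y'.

d=469: √d = [21; 1,1,1,10,6,10,1,1,1,42] (ℓ=10, even), read p_9/q_9
k=0  a_k=21  p_k/q_k = 21/1
…
k=3  a_k=1  p_k/q_k = 65/3
…
k=6  a_k=10  p_k/q_k = 42923/1982
k=7  a_k=1  p_k/q_k = 47146/2177
k=8  a_k=1  p_k/q_k = 90069/4159
k=9  a_k=1  p_k/q_k = 137215/6336
→ (137215, 6336).  Check: 137215²=18827956225, 469·6336²=18827956224, difference 1.

137215 6336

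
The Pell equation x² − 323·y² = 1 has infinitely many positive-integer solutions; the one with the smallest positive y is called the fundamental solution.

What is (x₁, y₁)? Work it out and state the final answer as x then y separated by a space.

d=323: √d = [17; 1,34] (ℓ=2, even), read p_1/q_1
i=0: a=17 ⇒ p=17, q=1
i=1: a=1 ⇒ p=18, q=1
(x₁, y₁) = (18, 1);  18² − 323·1² = 1 ✓

18 1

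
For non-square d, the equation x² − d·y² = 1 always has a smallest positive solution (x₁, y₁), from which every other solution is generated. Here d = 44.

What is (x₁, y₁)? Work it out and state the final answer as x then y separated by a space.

√44 = [6; 1,1,1,2,1,1,1,12, …], period ℓ=8 (even) → k=7
a_0=6:  p_0=6·1+0=6,  q_0=6·0+1=1
…
a_2=1:  p_2=1·7+6=13,  q_2=1·1+1=2
a_3=1:  p_3=1·13+7=20,  q_3=1·2+1=3
a_4=2:  p_4=2·20+13=53,  q_4=2·3+2=8
…
a_6=1:  p_6=1·73+53=126,  q_6=1·11+8=19
a_7=1:  p_7=1·126+73=199,  q_7=1·19+11=30
fundamental: x₁=199, y₁=30  (since 39601 − 44·900 = 1)

199 30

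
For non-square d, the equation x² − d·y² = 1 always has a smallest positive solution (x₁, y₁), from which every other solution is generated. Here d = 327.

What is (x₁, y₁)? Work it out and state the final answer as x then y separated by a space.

217 12

√327 → a₀=18, period (12,36); ℓ=2 even so k=1
k=0  a_k=18  p_k/q_k = 18/1
k=1  a_k=12  p_k/q_k = 217/12
fundamental: x₁=217, y₁=12  (since 47089 − 327·144 = 1)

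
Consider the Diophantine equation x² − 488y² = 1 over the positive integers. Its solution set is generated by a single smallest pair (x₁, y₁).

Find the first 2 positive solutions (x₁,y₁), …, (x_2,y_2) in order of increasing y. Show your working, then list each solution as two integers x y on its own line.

[22; 11,44] for √488; ℓ=2 ⇒ convergent index 1
step 0: (22, 1)  from 22·(1,0) + (0,1)
step 1: (243, 11)  from 11·(22,1) + (1,0)
(x₁, y₁) = (243, 11);  243² − 488·11² = 1 ✓
n=2: (243,11)∘(243,11) = (243·243+488·11·11, 243·11+11·243) = (118097,5346)

243 11
118097 5346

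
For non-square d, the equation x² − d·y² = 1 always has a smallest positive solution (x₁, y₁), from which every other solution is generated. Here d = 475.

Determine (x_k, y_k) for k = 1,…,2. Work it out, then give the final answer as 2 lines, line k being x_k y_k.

d=475: √d = [21; 1,3,1,6,2,6,1,3,1,42] (ℓ=10, even), read p_9/q_9
a_0=21:  p_0=21·1+0=21,  q_0=21·0+1=1
a_1=1:  p_1=1·21+1=22,  q_1=1·1+0=1
…
a_3=1:  p_3=1·87+22=109,  q_3=1·4+1=5
…
a_7=1:  p_7=1·10287+1591=11878,  q_7=1·472+73=545
a_8=3:  p_8=3·11878+10287=45921,  q_8=3·545+472=2107
a_9=1:  p_9=1·45921+11878=57799,  q_9=1·2107+545=2652
(x₁, y₁) = (57799, 2652);  57799² − 475·2652² = 1 ✓
(57799+2652√475)^2 = 6681448801 + 306565896√475

57799 2652
6681448801 306565896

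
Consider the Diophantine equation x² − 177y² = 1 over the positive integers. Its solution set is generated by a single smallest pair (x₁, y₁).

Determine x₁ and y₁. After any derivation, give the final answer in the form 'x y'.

√177 → a₀=13, period (3,3,2,8,2,3,3,26); ℓ=8 even so k=7
i=0: a=13 ⇒ p=13, q=1
…
i=4: a=8 ⇒ p=2581, q=194
i=5: a=2 ⇒ p=5468, q=411
i=6: a=3 ⇒ p=18985, q=1427
i=7: a=3 ⇒ p=62423, q=4692
fundamental: x₁=62423, y₁=4692  (since 3896630929 − 177·22014864 = 1)

62423 4692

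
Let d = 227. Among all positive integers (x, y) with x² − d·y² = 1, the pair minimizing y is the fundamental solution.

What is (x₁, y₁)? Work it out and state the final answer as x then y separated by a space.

226 15

√227 → a₀=15, period (15,30); ℓ=2 even so k=1
k=0  a_k=15  p_k/q_k = 15/1
k=1  a_k=15  p_k/q_k = 226/15
fundamental: x₁=226, y₁=15  (since 51076 − 227·225 = 1)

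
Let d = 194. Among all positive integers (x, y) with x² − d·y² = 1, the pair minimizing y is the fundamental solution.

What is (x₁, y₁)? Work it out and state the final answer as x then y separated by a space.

195 14

[13; 1,12,1,26] for √194; ℓ=4 ⇒ convergent index 3
step 0: (13, 1)  from 13·(1,0) + (0,1)
step 1: (14, 1)  from 1·(13,1) + (1,0)
step 2: (181, 13)  from 12·(14,1) + (13,1)
step 3: (195, 14)  from 1·(181,13) + (14,1)
→ (195, 14).  Check: 195²=38025, 194·14²=38024, difference 1.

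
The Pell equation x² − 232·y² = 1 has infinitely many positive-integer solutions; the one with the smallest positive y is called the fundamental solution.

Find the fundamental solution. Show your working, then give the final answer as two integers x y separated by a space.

√232 = [15; 4,3,7,3,4,30, …], period ℓ=6 (even) → k=5
step 0: (15, 1)  from 15·(1,0) + (0,1)
step 1: (61, 4)  from 4·(15,1) + (1,0)
step 2: (198, 13)  from 3·(61,4) + (15,1)
…
step 4: (4539, 298)  from 3·(1447,95) + (198,13)
step 5: (19603, 1287)  from 4·(4539,298) + (1447,95)
fundamental: x₁=19603, y₁=1287  (since 384277609 − 232·1656369 = 1)

19603 1287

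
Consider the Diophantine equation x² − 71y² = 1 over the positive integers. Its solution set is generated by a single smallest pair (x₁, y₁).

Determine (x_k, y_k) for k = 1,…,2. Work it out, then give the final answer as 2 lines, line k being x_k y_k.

√71 = [8; 2,2,1,7,1,2,2,16, …], period ℓ=8 (even) → k=7
a_0=8:  p_0=8·1+0=8,  q_0=8·0+1=1
a_1=2:  p_1=2·8+1=17,  q_1=2·1+0=2
…
a_3=1:  p_3=1·42+17=59,  q_3=1·5+2=7
…
a_5=1:  p_5=1·455+59=514,  q_5=1·54+7=61
a_6=2:  p_6=2·514+455=1483,  q_6=2·61+54=176
a_7=2:  p_7=2·1483+514=3480,  q_7=2·176+61=413
fundamental: x₁=3480, y₁=413  (since 12110400 − 71·170569 = 1)
(x_2, y_2) = (3480·3480 + 71·413·413, 3480·413 + 413·3480) = (24220799, 2874480)

3480 413
24220799 2874480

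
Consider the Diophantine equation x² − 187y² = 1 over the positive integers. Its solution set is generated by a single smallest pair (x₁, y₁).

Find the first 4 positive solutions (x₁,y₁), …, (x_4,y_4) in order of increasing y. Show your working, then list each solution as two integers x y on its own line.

√187 = [13; 1,2,13,2,1,26, …], period ℓ=6 (even) → k=5
k=0  a_k=13  p_k/q_k = 13/1
…
k=2  a_k=2  p_k/q_k = 41/3
k=3  a_k=13  p_k/q_k = 547/40
k=4  a_k=2  p_k/q_k = 1135/83
k=5  a_k=1  p_k/q_k = 1682/123
→ (1682, 123).  Check: 1682²=2829124, 187·123²=2829123, difference 1.
(x_2, y_2) = (1682·1682 + 187·123·123, 1682·123 + 123·1682) = (5658247, 413772)
(x_3, y_3) = (1682·5658247 + 187·123·413772, 1682·413772 + 123·5658247) = (19034341226, 1391928885)
(x_4, y_4) = (1682·19034341226 + 187·123·1391928885, 1682·1391928885 + 123·19034341226) = (64031518226017, 4682448355368)

1682 123
5658247 413772
19034341226 1391928885
64031518226017 4682448355368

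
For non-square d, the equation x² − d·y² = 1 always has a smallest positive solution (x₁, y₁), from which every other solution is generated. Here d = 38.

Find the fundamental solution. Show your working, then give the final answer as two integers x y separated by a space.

37 6

d=38: √d = [6; 6,12] (ℓ=2, even), read p_1/q_1
i=0: a=6 ⇒ p=6, q=1
i=1: a=6 ⇒ p=37, q=6
(x₁, y₁) = (37, 6);  37² − 38·6² = 1 ✓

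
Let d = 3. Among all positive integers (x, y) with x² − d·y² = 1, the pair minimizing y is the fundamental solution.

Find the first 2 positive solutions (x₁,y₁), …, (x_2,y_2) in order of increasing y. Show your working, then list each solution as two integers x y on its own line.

2 1
7 4

√3 = [1; 1,2, …], period ℓ=2 (even) → k=1
step 0: (1, 1)  from 1·(1,0) + (0,1)
step 1: (2, 1)  from 1·(1,1) + (1,0)
fundamental: x₁=2, y₁=1  (since 4 − 3·1 = 1)
k=2:  x_2 = 2·2+3·1·1 = 7,  y_2 = 2·1+1·2 = 4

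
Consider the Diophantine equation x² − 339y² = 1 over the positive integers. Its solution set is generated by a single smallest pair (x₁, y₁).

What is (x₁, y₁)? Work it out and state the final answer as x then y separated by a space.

√339 → a₀=18, period (2,2,2,1,17,1,2,2,2,36); ℓ=10 even so k=9
i=0: a=18 ⇒ p=18, q=1
i=1: a=2 ⇒ p=37, q=2
i=2: a=2 ⇒ p=92, q=5
…
i=4: a=1 ⇒ p=313, q=17
…
i=7: a=2 ⇒ p=17252, q=937
i=8: a=2 ⇒ p=40359, q=2192
i=9: a=2 ⇒ p=97970, q=5321
fundamental: x₁=97970, y₁=5321  (since 9598120900 − 339·28313041 = 1)

97970 5321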